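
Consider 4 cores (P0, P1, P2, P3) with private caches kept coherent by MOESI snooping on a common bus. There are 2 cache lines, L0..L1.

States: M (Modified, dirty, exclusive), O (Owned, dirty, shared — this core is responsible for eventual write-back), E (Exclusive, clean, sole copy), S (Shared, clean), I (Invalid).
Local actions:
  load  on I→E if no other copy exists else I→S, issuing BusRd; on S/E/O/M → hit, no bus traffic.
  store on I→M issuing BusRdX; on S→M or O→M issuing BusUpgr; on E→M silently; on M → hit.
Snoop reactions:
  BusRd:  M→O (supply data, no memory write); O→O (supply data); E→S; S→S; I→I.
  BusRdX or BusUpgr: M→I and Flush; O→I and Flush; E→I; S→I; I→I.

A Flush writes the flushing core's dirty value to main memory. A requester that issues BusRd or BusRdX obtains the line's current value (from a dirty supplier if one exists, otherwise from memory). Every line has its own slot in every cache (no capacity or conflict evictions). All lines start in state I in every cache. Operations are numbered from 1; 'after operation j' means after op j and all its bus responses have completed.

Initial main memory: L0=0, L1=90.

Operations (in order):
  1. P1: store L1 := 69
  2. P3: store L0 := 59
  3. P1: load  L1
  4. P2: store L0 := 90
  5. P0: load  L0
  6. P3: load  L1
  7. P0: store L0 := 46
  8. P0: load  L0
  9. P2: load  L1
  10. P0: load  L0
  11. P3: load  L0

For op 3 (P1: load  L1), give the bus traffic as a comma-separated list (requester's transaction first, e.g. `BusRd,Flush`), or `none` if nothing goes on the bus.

1. P1: store L1 := 69  bus=[BusRdX]  L1: P0=I P1=M P2=I P3=I  mem[L1]=90
2. P3: store L0 := 59  bus=[BusRdX]  L0: P0=I P1=I P2=I P3=M  mem[L0]=0
3. P1: load  L1  bus=[-]  L1: P0=I P1=M P2=I P3=I  mem[L1]=90
4. P2: store L0 := 90  bus=[BusRdX,Flush]  L0: P0=I P1=I P2=M P3=I  mem[L0]=59
5. P0: load  L0  bus=[BusRd]  L0: P0=S P1=I P2=O P3=I  mem[L0]=59
6. P3: load  L1  bus=[BusRd]  L1: P0=I P1=O P2=I P3=S  mem[L1]=90
7. P0: store L0 := 46  bus=[BusUpgr,Flush]  L0: P0=M P1=I P2=I P3=I  mem[L0]=90
8. P0: load  L0  bus=[-]  L0: P0=M P1=I P2=I P3=I  mem[L0]=90
9. P2: load  L1  bus=[BusRd]  L1: P0=I P1=O P2=S P3=S  mem[L1]=90
10. P0: load  L0  bus=[-]  L0: P0=M P1=I P2=I P3=I  mem[L0]=90
11. P3: load  L0  bus=[BusRd]  L0: P0=O P1=I P2=I P3=S  mem[L0]=90

bus = none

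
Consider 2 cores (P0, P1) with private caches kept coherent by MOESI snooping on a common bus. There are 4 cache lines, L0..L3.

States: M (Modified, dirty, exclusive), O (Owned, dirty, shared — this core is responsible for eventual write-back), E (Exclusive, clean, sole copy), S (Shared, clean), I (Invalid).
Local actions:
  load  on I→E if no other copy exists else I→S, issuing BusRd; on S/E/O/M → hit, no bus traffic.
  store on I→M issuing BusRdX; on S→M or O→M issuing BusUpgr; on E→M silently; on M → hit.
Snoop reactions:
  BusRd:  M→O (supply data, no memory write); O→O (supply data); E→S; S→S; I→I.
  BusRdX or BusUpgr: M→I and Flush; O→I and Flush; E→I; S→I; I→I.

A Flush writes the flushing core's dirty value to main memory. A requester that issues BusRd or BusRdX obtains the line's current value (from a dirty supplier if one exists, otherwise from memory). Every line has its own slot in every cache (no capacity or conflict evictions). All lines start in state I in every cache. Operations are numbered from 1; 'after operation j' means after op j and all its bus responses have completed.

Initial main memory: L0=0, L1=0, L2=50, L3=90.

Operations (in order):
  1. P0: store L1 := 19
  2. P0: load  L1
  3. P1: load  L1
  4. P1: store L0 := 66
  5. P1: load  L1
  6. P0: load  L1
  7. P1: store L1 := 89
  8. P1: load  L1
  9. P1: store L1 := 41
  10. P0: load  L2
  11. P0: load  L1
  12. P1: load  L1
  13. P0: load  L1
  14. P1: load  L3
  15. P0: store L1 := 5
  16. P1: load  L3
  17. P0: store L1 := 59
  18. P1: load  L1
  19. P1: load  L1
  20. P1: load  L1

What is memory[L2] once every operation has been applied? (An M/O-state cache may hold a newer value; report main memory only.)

[1] P0: store L1 := 19 | P0:M(19), P1:I | bus: BusRdX
[2] P0: load  L1 | P0:M(19), P1:I | bus: none
[3] P1: load  L1 | P0:O(19), P1:S(19) | bus: BusRd
[4] P1: store L0 := 66 | P0:I, P1:M(66) | bus: BusRdX
[5] P1: load  L1 | P0:O(19), P1:S(19) | bus: none
[6] P0: load  L1 | P0:O(19), P1:S(19) | bus: none
[7] P1: store L1 := 89 | P0:I, P1:M(89) | bus: BusUpgr,Flush
[8] P1: load  L1 | P0:I, P1:M(89) | bus: none
[9] P1: store L1 := 41 | P0:I, P1:M(41) | bus: none
[10] P0: load  L2 | P0:E(50), P1:I | bus: BusRd
[11] P0: load  L1 | P0:S(41), P1:O(41) | bus: BusRd
[12] P1: load  L1 | P0:S(41), P1:O(41) | bus: none
[13] P0: load  L1 | P0:S(41), P1:O(41) | bus: none
[14] P1: load  L3 | P0:I, P1:E(90) | bus: BusRd
[15] P0: store L1 := 5 | P0:M(5), P1:I | bus: BusUpgr,Flush
[16] P1: load  L3 | P0:I, P1:E(90) | bus: none
[17] P0: store L1 := 59 | P0:M(59), P1:I | bus: none
[18] P1: load  L1 | P0:O(59), P1:S(59) | bus: BusRd
[19] P1: load  L1 | P0:O(59), P1:S(59) | bus: none
[20] P1: load  L1 | P0:O(59), P1:S(59) | bus: none

memory[L2] = 50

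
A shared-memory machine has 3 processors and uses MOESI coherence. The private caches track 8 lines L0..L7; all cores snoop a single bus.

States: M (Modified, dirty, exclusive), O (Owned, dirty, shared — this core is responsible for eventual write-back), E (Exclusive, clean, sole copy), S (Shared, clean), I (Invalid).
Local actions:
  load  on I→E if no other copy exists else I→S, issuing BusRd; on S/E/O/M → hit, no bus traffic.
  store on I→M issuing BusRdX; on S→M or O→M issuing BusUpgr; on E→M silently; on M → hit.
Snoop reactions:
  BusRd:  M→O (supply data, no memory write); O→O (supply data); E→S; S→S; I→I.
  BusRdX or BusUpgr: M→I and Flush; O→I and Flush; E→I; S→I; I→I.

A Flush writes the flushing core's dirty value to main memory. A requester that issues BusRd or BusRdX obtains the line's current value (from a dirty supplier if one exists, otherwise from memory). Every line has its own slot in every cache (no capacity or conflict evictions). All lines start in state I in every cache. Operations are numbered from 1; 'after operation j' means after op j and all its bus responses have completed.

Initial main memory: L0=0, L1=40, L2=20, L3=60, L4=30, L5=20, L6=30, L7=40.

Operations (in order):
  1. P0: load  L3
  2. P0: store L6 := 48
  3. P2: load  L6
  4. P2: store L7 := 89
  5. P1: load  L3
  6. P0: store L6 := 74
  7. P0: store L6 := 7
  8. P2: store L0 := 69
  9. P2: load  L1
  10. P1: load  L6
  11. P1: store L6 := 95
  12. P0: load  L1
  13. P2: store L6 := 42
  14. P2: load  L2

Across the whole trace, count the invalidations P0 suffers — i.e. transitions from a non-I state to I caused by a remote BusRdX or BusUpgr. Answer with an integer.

invalidations = 1

[1] P0: load  L3 | P0:E(60), P1:I, P2:I | bus: BusRd
[2] P0: store L6 := 48 | P0:M(48), P1:I, P2:I | bus: BusRdX
[3] P2: load  L6 | P0:O(48), P1:I, P2:S(48) | bus: BusRd
[4] P2: store L7 := 89 | P0:I, P1:I, P2:M(89) | bus: BusRdX
[5] P1: load  L3 | P0:S(60), P1:S(60), P2:I | bus: BusRd
[6] P0: store L6 := 74 | P0:M(74), P1:I, P2:I | bus: BusUpgr
[7] P0: store L6 := 7 | P0:M(7), P1:I, P2:I | bus: none
[8] P2: store L0 := 69 | P0:I, P1:I, P2:M(69) | bus: BusRdX
[9] P2: load  L1 | P0:I, P1:I, P2:E(40) | bus: BusRd
[10] P1: load  L6 | P0:O(7), P1:S(7), P2:I | bus: BusRd
[11] P1: store L6 := 95 | P0:I, P1:M(95), P2:I | bus: BusUpgr,Flush
[12] P0: load  L1 | P0:S(40), P1:I, P2:S(40) | bus: BusRd
[13] P2: store L6 := 42 | P0:I, P1:I, P2:M(42) | bus: BusRdX,Flush
[14] P2: load  L2 | P0:I, P1:I, P2:E(20) | bus: BusRd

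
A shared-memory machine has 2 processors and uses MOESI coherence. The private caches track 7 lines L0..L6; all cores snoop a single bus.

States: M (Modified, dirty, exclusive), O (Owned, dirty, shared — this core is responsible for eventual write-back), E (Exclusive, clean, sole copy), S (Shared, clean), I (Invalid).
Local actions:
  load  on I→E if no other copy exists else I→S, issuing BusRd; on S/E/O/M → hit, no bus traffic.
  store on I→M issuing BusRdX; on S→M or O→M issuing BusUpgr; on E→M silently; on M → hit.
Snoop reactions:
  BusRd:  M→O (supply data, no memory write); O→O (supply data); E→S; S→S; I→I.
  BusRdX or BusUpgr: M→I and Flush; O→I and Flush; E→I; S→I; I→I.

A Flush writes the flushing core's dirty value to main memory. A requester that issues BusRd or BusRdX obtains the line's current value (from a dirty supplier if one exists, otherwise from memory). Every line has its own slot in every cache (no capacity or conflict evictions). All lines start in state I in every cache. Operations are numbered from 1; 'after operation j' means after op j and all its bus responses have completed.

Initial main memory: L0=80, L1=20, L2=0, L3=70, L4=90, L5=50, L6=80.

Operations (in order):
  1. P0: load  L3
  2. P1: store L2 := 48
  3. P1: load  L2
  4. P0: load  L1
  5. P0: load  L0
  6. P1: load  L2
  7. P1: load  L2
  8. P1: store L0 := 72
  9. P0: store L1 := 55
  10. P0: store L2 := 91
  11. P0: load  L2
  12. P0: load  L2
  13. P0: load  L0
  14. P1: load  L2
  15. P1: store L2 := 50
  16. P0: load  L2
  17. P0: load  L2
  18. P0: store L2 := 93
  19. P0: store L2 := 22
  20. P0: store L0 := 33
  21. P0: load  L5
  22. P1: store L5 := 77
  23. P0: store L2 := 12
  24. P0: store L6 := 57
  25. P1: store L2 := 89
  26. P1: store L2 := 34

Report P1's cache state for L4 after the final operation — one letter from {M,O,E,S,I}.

[1] P0: load  L3 | P0:E(70), P1:I | bus: BusRd
[2] P1: store L2 := 48 | P0:I, P1:M(48) | bus: BusRdX
[3] P1: load  L2 | P0:I, P1:M(48) | bus: none
[4] P0: load  L1 | P0:E(20), P1:I | bus: BusRd
[5] P0: load  L0 | P0:E(80), P1:I | bus: BusRd
[6] P1: load  L2 | P0:I, P1:M(48) | bus: none
[7] P1: load  L2 | P0:I, P1:M(48) | bus: none
[8] P1: store L0 := 72 | P0:I, P1:M(72) | bus: BusRdX
[9] P0: store L1 := 55 | P0:M(55), P1:I | bus: none
[10] P0: store L2 := 91 | P0:M(91), P1:I | bus: BusRdX,Flush
[11] P0: load  L2 | P0:M(91), P1:I | bus: none
[12] P0: load  L2 | P0:M(91), P1:I | bus: none
[13] P0: load  L0 | P0:S(72), P1:O(72) | bus: BusRd
[14] P1: load  L2 | P0:O(91), P1:S(91) | bus: BusRd
[15] P1: store L2 := 50 | P0:I, P1:M(50) | bus: BusUpgr,Flush
[16] P0: load  L2 | P0:S(50), P1:O(50) | bus: BusRd
[17] P0: load  L2 | P0:S(50), P1:O(50) | bus: none
[18] P0: store L2 := 93 | P0:M(93), P1:I | bus: BusUpgr,Flush
[19] P0: store L2 := 22 | P0:M(22), P1:I | bus: none
[20] P0: store L0 := 33 | P0:M(33), P1:I | bus: BusUpgr,Flush
[21] P0: load  L5 | P0:E(50), P1:I | bus: BusRd
[22] P1: store L5 := 77 | P0:I, P1:M(77) | bus: BusRdX
[23] P0: store L2 := 12 | P0:M(12), P1:I | bus: none
[24] P0: store L6 := 57 | P0:M(57), P1:I | bus: BusRdX
[25] P1: store L2 := 89 | P0:I, P1:M(89) | bus: BusRdX,Flush
[26] P1: store L2 := 34 | P0:I, P1:M(34) | bus: none

state = I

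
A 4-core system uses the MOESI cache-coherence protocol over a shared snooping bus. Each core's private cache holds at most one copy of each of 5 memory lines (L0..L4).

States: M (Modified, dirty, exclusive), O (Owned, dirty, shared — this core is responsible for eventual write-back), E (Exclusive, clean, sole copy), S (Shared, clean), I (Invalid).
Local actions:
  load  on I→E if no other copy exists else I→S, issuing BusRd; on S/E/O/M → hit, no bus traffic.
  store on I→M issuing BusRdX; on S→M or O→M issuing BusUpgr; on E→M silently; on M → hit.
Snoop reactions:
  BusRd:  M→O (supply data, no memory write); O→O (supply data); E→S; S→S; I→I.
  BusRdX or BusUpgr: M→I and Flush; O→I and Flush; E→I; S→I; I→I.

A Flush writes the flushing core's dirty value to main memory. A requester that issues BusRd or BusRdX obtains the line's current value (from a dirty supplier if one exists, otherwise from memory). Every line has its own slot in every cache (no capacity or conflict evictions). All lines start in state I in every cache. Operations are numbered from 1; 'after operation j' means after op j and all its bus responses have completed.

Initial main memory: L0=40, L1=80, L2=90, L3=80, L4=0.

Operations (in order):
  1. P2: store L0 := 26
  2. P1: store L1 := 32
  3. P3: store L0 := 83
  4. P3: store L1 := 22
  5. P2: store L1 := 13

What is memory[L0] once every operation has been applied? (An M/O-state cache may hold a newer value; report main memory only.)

memory[L0] = 26

step 1: P2: store L0 := 26  ⟶  IIMI  (L0)  txn=BusRdX  M[L0]=40
step 2: P1: store L1 := 32  ⟶  IMII  (L1)  txn=BusRdX  M[L1]=80
step 3: P3: store L0 := 83  ⟶  IIIM  (L0)  txn=BusRdX+Flush  M[L0]=26
step 4: P3: store L1 := 22  ⟶  IIIM  (L1)  txn=BusRdX+Flush  M[L1]=32
step 5: P2: store L1 := 13  ⟶  IIMI  (L1)  txn=BusRdX+Flush  M[L1]=22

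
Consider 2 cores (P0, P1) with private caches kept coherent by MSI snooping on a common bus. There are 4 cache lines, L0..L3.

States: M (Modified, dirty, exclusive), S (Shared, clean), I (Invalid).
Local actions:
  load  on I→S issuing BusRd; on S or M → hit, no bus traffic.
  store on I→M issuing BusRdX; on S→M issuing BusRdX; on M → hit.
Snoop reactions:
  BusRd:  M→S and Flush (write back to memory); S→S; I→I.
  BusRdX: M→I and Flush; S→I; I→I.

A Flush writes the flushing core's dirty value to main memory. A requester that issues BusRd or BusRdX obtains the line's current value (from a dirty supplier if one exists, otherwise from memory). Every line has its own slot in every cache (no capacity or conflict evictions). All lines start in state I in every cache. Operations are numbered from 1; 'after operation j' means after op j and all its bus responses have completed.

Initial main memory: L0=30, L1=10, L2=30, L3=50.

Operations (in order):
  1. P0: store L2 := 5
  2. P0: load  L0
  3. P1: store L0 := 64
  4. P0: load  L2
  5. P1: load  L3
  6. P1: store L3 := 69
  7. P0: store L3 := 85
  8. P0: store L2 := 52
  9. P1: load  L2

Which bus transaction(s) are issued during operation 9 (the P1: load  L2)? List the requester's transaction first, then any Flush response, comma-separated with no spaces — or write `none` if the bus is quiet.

step 1: P0: store L2 := 5  ⟶  MI  (L2)  txn=BusRdX  M[L2]=30
step 2: P0: load  L0  ⟶  SI  (L0)  txn=BusRd  M[L0]=30
step 3: P1: store L0 := 64  ⟶  IM  (L0)  txn=BusRdX  M[L0]=30
step 4: P0: load  L2  ⟶  MI  (L2)  txn=∅  M[L2]=30
step 5: P1: load  L3  ⟶  IS  (L3)  txn=BusRd  M[L3]=50
step 6: P1: store L3 := 69  ⟶  IM  (L3)  txn=BusRdX  M[L3]=50
step 7: P0: store L3 := 85  ⟶  MI  (L3)  txn=BusRdX+Flush  M[L3]=69
step 8: P0: store L2 := 52  ⟶  MI  (L2)  txn=∅  M[L2]=30
step 9: P1: load  L2  ⟶  SS  (L2)  txn=BusRd+Flush  M[L2]=52

bus = BusRd,Flush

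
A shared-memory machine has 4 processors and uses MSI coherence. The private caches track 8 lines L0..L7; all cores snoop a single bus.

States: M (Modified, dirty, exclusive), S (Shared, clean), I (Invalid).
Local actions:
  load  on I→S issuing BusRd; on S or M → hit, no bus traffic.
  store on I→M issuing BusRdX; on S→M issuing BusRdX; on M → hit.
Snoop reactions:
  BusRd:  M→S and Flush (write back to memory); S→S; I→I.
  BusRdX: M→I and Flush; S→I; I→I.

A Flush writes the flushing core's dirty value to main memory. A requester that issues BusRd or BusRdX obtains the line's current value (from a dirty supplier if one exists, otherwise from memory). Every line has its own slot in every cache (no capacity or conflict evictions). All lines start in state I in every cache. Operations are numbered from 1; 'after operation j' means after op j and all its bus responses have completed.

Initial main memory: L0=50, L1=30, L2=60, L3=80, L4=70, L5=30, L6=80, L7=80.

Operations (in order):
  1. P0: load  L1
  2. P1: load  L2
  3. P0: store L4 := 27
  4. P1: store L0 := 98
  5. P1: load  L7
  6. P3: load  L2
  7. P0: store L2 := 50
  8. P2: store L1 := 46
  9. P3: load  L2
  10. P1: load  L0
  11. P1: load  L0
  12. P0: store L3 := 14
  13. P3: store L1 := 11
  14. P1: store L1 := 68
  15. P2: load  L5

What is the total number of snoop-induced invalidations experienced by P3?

  op1 P0: load  L1 → S/I/I/I on L1; bus BusRd; mem=30
  op2 P1: load  L2 → I/S/I/I on L2; bus BusRd; mem=60
  op3 P0: store L4 := 27 → M/I/I/I on L4; bus BusRdX; mem=70
  op4 P1: store L0 := 98 → I/M/I/I on L0; bus BusRdX; mem=50
  op5 P1: load  L7 → I/S/I/I on L7; bus BusRd; mem=80
  op6 P3: load  L2 → I/S/I/S on L2; bus BusRd; mem=60
  op7 P0: store L2 := 50 → M/I/I/I on L2; bus BusRdX; mem=60
  op8 P2: store L1 := 46 → I/I/M/I on L1; bus BusRdX; mem=30
  op9 P3: load  L2 → S/I/I/S on L2; bus BusRd Flush; mem=50
  op10 P1: load  L0 → I/M/I/I on L0; bus (none); mem=50
  op11 P1: load  L0 → I/M/I/I on L0; bus (none); mem=50
  op12 P0: store L3 := 14 → M/I/I/I on L3; bus BusRdX; mem=80
  op13 P3: store L1 := 11 → I/I/I/M on L1; bus BusRdX Flush; mem=46
  op14 P1: store L1 := 68 → I/M/I/I on L1; bus BusRdX Flush; mem=11
  op15 P2: load  L5 → I/I/S/I on L5; bus BusRd; mem=30

invalidations = 2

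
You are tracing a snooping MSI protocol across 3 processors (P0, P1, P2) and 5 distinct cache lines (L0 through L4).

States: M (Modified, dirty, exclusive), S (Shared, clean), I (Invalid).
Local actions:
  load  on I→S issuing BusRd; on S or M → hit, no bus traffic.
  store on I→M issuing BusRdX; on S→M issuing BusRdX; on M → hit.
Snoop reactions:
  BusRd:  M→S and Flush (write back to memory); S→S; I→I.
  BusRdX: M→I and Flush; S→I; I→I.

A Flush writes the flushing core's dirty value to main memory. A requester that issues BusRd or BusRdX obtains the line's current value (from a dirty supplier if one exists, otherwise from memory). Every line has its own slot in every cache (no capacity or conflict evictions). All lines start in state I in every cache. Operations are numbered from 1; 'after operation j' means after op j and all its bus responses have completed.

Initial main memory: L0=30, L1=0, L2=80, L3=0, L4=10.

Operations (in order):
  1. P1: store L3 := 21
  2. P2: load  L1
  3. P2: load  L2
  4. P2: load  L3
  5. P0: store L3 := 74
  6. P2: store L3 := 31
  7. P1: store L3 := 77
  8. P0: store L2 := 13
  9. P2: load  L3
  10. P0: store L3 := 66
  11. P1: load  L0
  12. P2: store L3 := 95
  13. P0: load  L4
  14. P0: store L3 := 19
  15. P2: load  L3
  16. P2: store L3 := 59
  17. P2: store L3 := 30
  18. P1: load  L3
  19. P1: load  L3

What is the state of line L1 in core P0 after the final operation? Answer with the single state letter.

  op1 P1: store L3 := 21 → I/M/I on L3; bus BusRdX; mem=0
  op2 P2: load  L1 → I/I/S on L1; bus BusRd; mem=0
  op3 P2: load  L2 → I/I/S on L2; bus BusRd; mem=80
  op4 P2: load  L3 → I/S/S on L3; bus BusRd Flush; mem=21
  op5 P0: store L3 := 74 → M/I/I on L3; bus BusRdX; mem=21
  op6 P2: store L3 := 31 → I/I/M on L3; bus BusRdX Flush; mem=74
  op7 P1: store L3 := 77 → I/M/I on L3; bus BusRdX Flush; mem=31
  op8 P0: store L2 := 13 → M/I/I on L2; bus BusRdX; mem=80
  op9 P2: load  L3 → I/S/S on L3; bus BusRd Flush; mem=77
  op10 P0: store L3 := 66 → M/I/I on L3; bus BusRdX; mem=77
  op11 P1: load  L0 → I/S/I on L0; bus BusRd; mem=30
  op12 P2: store L3 := 95 → I/I/M on L3; bus BusRdX Flush; mem=66
  op13 P0: load  L4 → S/I/I on L4; bus BusRd; mem=10
  op14 P0: store L3 := 19 → M/I/I on L3; bus BusRdX Flush; mem=95
  op15 P2: load  L3 → S/I/S on L3; bus BusRd Flush; mem=19
  op16 P2: store L3 := 59 → I/I/M on L3; bus BusRdX; mem=19
  op17 P2: store L3 := 30 → I/I/M on L3; bus (none); mem=19
  op18 P1: load  L3 → I/S/S on L3; bus BusRd Flush; mem=30
  op19 P1: load  L3 → I/S/S on L3; bus (none); mem=30

state = I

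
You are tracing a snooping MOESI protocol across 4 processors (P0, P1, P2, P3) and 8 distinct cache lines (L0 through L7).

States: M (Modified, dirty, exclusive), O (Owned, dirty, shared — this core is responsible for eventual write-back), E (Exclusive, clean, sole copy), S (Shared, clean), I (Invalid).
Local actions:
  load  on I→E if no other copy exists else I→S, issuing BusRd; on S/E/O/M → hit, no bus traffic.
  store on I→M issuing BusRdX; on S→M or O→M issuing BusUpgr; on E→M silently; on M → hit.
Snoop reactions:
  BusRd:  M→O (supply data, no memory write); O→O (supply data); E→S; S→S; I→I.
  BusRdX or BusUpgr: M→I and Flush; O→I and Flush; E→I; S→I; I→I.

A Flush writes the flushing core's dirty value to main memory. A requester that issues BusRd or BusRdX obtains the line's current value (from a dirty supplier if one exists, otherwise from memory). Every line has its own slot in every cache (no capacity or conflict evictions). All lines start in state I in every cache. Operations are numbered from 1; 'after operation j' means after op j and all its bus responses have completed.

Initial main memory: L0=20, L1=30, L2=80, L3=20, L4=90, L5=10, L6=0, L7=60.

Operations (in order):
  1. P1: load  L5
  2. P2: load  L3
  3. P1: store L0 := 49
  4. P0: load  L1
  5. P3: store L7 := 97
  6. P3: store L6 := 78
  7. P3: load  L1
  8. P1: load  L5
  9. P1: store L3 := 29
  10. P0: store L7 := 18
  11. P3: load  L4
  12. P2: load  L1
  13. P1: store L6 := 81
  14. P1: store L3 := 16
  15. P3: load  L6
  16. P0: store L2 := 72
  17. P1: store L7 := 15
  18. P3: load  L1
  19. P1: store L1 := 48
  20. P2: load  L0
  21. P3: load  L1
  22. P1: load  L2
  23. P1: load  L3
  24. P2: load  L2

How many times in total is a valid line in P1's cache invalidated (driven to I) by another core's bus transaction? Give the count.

invalidations = 0

[1] P1: load  L5 | P0:I, P1:E(10), P2:I, P3:I | bus: BusRd
[2] P2: load  L3 | P0:I, P1:I, P2:E(20), P3:I | bus: BusRd
[3] P1: store L0 := 49 | P0:I, P1:M(49), P2:I, P3:I | bus: BusRdX
[4] P0: load  L1 | P0:E(30), P1:I, P2:I, P3:I | bus: BusRd
[5] P3: store L7 := 97 | P0:I, P1:I, P2:I, P3:M(97) | bus: BusRdX
[6] P3: store L6 := 78 | P0:I, P1:I, P2:I, P3:M(78) | bus: BusRdX
[7] P3: load  L1 | P0:S(30), P1:I, P2:I, P3:S(30) | bus: BusRd
[8] P1: load  L5 | P0:I, P1:E(10), P2:I, P3:I | bus: none
[9] P1: store L3 := 29 | P0:I, P1:M(29), P2:I, P3:I | bus: BusRdX
[10] P0: store L7 := 18 | P0:M(18), P1:I, P2:I, P3:I | bus: BusRdX,Flush
[11] P3: load  L4 | P0:I, P1:I, P2:I, P3:E(90) | bus: BusRd
[12] P2: load  L1 | P0:S(30), P1:I, P2:S(30), P3:S(30) | bus: BusRd
[13] P1: store L6 := 81 | P0:I, P1:M(81), P2:I, P3:I | bus: BusRdX,Flush
[14] P1: store L3 := 16 | P0:I, P1:M(16), P2:I, P3:I | bus: none
[15] P3: load  L6 | P0:I, P1:O(81), P2:I, P3:S(81) | bus: BusRd
[16] P0: store L2 := 72 | P0:M(72), P1:I, P2:I, P3:I | bus: BusRdX
[17] P1: store L7 := 15 | P0:I, P1:M(15), P2:I, P3:I | bus: BusRdX,Flush
[18] P3: load  L1 | P0:S(30), P1:I, P2:S(30), P3:S(30) | bus: none
[19] P1: store L1 := 48 | P0:I, P1:M(48), P2:I, P3:I | bus: BusRdX
[20] P2: load  L0 | P0:I, P1:O(49), P2:S(49), P3:I | bus: BusRd
[21] P3: load  L1 | P0:I, P1:O(48), P2:I, P3:S(48) | bus: BusRd
[22] P1: load  L2 | P0:O(72), P1:S(72), P2:I, P3:I | bus: BusRd
[23] P1: load  L3 | P0:I, P1:M(16), P2:I, P3:I | bus: none
[24] P2: load  L2 | P0:O(72), P1:S(72), P2:S(72), P3:I | bus: BusRd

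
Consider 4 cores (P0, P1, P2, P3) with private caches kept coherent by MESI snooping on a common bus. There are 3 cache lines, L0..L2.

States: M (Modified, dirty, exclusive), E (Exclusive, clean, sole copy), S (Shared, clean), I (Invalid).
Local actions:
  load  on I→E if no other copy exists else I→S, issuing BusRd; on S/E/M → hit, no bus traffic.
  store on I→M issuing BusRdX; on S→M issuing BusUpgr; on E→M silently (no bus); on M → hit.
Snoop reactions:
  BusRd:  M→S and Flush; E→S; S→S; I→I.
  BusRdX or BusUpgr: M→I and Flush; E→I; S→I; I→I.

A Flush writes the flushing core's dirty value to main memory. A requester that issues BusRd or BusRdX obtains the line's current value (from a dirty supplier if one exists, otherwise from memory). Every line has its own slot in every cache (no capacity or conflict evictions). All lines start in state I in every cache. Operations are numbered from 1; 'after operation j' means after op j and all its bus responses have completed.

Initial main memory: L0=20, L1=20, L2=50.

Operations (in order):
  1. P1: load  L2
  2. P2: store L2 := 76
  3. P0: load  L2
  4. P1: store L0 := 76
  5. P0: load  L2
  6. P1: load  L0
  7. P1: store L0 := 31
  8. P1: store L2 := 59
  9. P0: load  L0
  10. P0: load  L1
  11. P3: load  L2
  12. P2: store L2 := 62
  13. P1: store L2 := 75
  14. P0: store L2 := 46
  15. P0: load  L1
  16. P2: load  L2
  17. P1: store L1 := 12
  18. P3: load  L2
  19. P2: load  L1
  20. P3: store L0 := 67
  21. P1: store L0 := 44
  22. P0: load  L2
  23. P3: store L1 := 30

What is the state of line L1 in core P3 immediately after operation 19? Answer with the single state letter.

state = I

step 1: P1: load  L2  ⟶  IEII  (L2)  txn=BusRd  M[L2]=50
step 2: P2: store L2 := 76  ⟶  IIMI  (L2)  txn=BusRdX  M[L2]=50
step 3: P0: load  L2  ⟶  SISI  (L2)  txn=BusRd+Flush  M[L2]=76
step 4: P1: store L0 := 76  ⟶  IMII  (L0)  txn=BusRdX  M[L0]=20
step 5: P0: load  L2  ⟶  SISI  (L2)  txn=∅  M[L2]=76
step 6: P1: load  L0  ⟶  IMII  (L0)  txn=∅  M[L0]=20
step 7: P1: store L0 := 31  ⟶  IMII  (L0)  txn=∅  M[L0]=20
step 8: P1: store L2 := 59  ⟶  IMII  (L2)  txn=BusRdX  M[L2]=76
step 9: P0: load  L0  ⟶  SSII  (L0)  txn=BusRd+Flush  M[L0]=31
step 10: P0: load  L1  ⟶  EIII  (L1)  txn=BusRd  M[L1]=20
step 11: P3: load  L2  ⟶  ISIS  (L2)  txn=BusRd+Flush  M[L2]=59
step 12: P2: store L2 := 62  ⟶  IIMI  (L2)  txn=BusRdX  M[L2]=59
step 13: P1: store L2 := 75  ⟶  IMII  (L2)  txn=BusRdX+Flush  M[L2]=62
step 14: P0: store L2 := 46  ⟶  MIII  (L2)  txn=BusRdX+Flush  M[L2]=75
step 15: P0: load  L1  ⟶  EIII  (L1)  txn=∅  M[L1]=20
step 16: P2: load  L2  ⟶  SISI  (L2)  txn=BusRd+Flush  M[L2]=46
step 17: P1: store L1 := 12  ⟶  IMII  (L1)  txn=BusRdX  M[L1]=20
step 18: P3: load  L2  ⟶  SISS  (L2)  txn=BusRd  M[L2]=46
step 19: P2: load  L1  ⟶  ISSI  (L1)  txn=BusRd+Flush  M[L1]=12
step 20: P3: store L0 := 67  ⟶  IIIM  (L0)  txn=BusRdX  M[L0]=31
step 21: P1: store L0 := 44  ⟶  IMII  (L0)  txn=BusRdX+Flush  M[L0]=67
step 22: P0: load  L2  ⟶  SISS  (L2)  txn=∅  M[L2]=46
step 23: P3: store L1 := 30  ⟶  IIIM  (L1)  txn=BusRdX  M[L1]=12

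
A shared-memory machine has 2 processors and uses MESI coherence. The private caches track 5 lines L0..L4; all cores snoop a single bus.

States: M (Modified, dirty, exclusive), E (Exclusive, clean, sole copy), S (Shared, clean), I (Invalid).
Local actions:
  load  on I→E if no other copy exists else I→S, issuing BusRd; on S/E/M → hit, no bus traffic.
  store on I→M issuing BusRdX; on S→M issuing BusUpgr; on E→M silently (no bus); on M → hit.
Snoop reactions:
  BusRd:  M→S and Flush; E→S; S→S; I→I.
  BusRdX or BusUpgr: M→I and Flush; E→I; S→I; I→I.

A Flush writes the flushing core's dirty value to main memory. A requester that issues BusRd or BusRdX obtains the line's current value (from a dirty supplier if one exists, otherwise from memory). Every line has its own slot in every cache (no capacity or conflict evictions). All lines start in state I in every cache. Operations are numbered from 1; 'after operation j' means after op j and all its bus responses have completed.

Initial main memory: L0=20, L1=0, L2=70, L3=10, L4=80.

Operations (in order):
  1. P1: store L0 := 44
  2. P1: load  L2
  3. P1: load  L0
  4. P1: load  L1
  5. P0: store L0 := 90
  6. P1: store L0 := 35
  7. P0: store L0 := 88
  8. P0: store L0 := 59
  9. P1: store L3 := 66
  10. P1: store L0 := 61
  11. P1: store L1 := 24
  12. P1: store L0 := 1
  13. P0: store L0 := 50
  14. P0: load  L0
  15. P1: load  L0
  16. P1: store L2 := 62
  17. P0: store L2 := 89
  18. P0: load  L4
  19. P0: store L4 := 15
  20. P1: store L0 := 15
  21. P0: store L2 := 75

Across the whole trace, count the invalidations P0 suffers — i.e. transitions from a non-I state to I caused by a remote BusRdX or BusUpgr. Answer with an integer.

[1] P1: store L0 := 44 | P0:I, P1:M(44) | bus: BusRdX
[2] P1: load  L2 | P0:I, P1:E(70) | bus: BusRd
[3] P1: load  L0 | P0:I, P1:M(44) | bus: none
[4] P1: load  L1 | P0:I, P1:E(0) | bus: BusRd
[5] P0: store L0 := 90 | P0:M(90), P1:I | bus: BusRdX,Flush
[6] P1: store L0 := 35 | P0:I, P1:M(35) | bus: BusRdX,Flush
[7] P0: store L0 := 88 | P0:M(88), P1:I | bus: BusRdX,Flush
[8] P0: store L0 := 59 | P0:M(59), P1:I | bus: none
[9] P1: store L3 := 66 | P0:I, P1:M(66) | bus: BusRdX
[10] P1: store L0 := 61 | P0:I, P1:M(61) | bus: BusRdX,Flush
[11] P1: store L1 := 24 | P0:I, P1:M(24) | bus: none
[12] P1: store L0 := 1 | P0:I, P1:M(1) | bus: none
[13] P0: store L0 := 50 | P0:M(50), P1:I | bus: BusRdX,Flush
[14] P0: load  L0 | P0:M(50), P1:I | bus: none
[15] P1: load  L0 | P0:S(50), P1:S(50) | bus: BusRd,Flush
[16] P1: store L2 := 62 | P0:I, P1:M(62) | bus: none
[17] P0: store L2 := 89 | P0:M(89), P1:I | bus: BusRdX,Flush
[18] P0: load  L4 | P0:E(80), P1:I | bus: BusRd
[19] P0: store L4 := 15 | P0:M(15), P1:I | bus: none
[20] P1: store L0 := 15 | P0:I, P1:M(15) | bus: BusUpgr
[21] P0: store L2 := 75 | P0:M(75), P1:I | bus: none

invalidations = 3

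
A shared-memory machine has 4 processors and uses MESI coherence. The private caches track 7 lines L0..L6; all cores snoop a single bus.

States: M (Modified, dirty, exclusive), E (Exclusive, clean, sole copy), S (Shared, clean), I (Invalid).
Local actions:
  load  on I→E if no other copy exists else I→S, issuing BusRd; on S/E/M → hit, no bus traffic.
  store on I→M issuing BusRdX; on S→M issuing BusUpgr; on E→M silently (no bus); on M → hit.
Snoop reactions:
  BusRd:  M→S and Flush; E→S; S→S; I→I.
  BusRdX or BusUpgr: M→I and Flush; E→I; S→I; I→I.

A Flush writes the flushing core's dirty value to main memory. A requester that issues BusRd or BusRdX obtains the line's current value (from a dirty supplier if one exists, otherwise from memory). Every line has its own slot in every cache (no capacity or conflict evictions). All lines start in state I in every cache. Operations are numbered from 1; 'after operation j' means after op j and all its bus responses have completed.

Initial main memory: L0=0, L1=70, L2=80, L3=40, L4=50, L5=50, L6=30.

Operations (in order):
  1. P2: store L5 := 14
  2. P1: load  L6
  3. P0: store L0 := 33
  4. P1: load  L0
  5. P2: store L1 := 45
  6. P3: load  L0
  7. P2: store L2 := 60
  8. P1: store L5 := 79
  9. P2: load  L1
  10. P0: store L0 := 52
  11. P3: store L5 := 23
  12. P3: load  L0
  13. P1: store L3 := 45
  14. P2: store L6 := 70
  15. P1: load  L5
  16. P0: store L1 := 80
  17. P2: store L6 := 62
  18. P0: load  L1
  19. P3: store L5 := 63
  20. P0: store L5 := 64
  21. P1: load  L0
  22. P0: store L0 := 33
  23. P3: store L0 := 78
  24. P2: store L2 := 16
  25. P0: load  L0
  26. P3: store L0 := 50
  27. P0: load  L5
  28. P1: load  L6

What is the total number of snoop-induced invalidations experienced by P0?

invalidations = 2

[1] P2: store L5 := 14 | P0:I, P1:I, P2:M(14), P3:I | bus: BusRdX
[2] P1: load  L6 | P0:I, P1:E(30), P2:I, P3:I | bus: BusRd
[3] P0: store L0 := 33 | P0:M(33), P1:I, P2:I, P3:I | bus: BusRdX
[4] P1: load  L0 | P0:S(33), P1:S(33), P2:I, P3:I | bus: BusRd,Flush
[5] P2: store L1 := 45 | P0:I, P1:I, P2:M(45), P3:I | bus: BusRdX
[6] P3: load  L0 | P0:S(33), P1:S(33), P2:I, P3:S(33) | bus: BusRd
[7] P2: store L2 := 60 | P0:I, P1:I, P2:M(60), P3:I | bus: BusRdX
[8] P1: store L5 := 79 | P0:I, P1:M(79), P2:I, P3:I | bus: BusRdX,Flush
[9] P2: load  L1 | P0:I, P1:I, P2:M(45), P3:I | bus: none
[10] P0: store L0 := 52 | P0:M(52), P1:I, P2:I, P3:I | bus: BusUpgr
[11] P3: store L5 := 23 | P0:I, P1:I, P2:I, P3:M(23) | bus: BusRdX,Flush
[12] P3: load  L0 | P0:S(52), P1:I, P2:I, P3:S(52) | bus: BusRd,Flush
[13] P1: store L3 := 45 | P0:I, P1:M(45), P2:I, P3:I | bus: BusRdX
[14] P2: store L6 := 70 | P0:I, P1:I, P2:M(70), P3:I | bus: BusRdX
[15] P1: load  L5 | P0:I, P1:S(23), P2:I, P3:S(23) | bus: BusRd,Flush
[16] P0: store L1 := 80 | P0:M(80), P1:I, P2:I, P3:I | bus: BusRdX,Flush
[17] P2: store L6 := 62 | P0:I, P1:I, P2:M(62), P3:I | bus: none
[18] P0: load  L1 | P0:M(80), P1:I, P2:I, P3:I | bus: none
[19] P3: store L5 := 63 | P0:I, P1:I, P2:I, P3:M(63) | bus: BusUpgr
[20] P0: store L5 := 64 | P0:M(64), P1:I, P2:I, P3:I | bus: BusRdX,Flush
[21] P1: load  L0 | P0:S(52), P1:S(52), P2:I, P3:S(52) | bus: BusRd
[22] P0: store L0 := 33 | P0:M(33), P1:I, P2:I, P3:I | bus: BusUpgr
[23] P3: store L0 := 78 | P0:I, P1:I, P2:I, P3:M(78) | bus: BusRdX,Flush
[24] P2: store L2 := 16 | P0:I, P1:I, P2:M(16), P3:I | bus: none
[25] P0: load  L0 | P0:S(78), P1:I, P2:I, P3:S(78) | bus: BusRd,Flush
[26] P3: store L0 := 50 | P0:I, P1:I, P2:I, P3:M(50) | bus: BusUpgr
[27] P0: load  L5 | P0:M(64), P1:I, P2:I, P3:I | bus: none
[28] P1: load  L6 | P0:I, P1:S(62), P2:S(62), P3:I | bus: BusRd,Flush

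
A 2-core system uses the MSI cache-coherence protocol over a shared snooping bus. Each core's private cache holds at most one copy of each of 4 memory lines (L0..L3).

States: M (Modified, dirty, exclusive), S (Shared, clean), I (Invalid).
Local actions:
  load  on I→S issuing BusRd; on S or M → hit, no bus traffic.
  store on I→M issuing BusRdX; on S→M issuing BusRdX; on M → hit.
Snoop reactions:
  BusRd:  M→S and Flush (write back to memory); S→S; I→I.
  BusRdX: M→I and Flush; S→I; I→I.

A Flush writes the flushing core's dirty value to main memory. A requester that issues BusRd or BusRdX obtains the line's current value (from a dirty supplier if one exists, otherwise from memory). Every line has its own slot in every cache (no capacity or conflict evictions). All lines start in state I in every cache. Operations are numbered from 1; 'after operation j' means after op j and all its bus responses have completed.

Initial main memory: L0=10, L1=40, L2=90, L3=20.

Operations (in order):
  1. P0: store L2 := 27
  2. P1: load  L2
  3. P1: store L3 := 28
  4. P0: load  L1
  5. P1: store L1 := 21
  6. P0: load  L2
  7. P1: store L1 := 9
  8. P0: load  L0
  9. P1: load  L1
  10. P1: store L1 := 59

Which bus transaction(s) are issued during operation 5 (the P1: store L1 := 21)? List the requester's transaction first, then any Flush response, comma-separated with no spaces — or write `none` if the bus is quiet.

bus = BusRdX

  op1 P0: store L2 := 27 → M/I on L2; bus BusRdX; mem=90
  op2 P1: load  L2 → S/S on L2; bus BusRd Flush; mem=27
  op3 P1: store L3 := 28 → I/M on L3; bus BusRdX; mem=20
  op4 P0: load  L1 → S/I on L1; bus BusRd; mem=40
  op5 P1: store L1 := 21 → I/M on L1; bus BusRdX; mem=40
  op6 P0: load  L2 → S/S on L2; bus (none); mem=27
  op7 P1: store L1 := 9 → I/M on L1; bus (none); mem=40
  op8 P0: load  L0 → S/I on L0; bus BusRd; mem=10
  op9 P1: load  L1 → I/M on L1; bus (none); mem=40
  op10 P1: store L1 := 59 → I/M on L1; bus (none); mem=40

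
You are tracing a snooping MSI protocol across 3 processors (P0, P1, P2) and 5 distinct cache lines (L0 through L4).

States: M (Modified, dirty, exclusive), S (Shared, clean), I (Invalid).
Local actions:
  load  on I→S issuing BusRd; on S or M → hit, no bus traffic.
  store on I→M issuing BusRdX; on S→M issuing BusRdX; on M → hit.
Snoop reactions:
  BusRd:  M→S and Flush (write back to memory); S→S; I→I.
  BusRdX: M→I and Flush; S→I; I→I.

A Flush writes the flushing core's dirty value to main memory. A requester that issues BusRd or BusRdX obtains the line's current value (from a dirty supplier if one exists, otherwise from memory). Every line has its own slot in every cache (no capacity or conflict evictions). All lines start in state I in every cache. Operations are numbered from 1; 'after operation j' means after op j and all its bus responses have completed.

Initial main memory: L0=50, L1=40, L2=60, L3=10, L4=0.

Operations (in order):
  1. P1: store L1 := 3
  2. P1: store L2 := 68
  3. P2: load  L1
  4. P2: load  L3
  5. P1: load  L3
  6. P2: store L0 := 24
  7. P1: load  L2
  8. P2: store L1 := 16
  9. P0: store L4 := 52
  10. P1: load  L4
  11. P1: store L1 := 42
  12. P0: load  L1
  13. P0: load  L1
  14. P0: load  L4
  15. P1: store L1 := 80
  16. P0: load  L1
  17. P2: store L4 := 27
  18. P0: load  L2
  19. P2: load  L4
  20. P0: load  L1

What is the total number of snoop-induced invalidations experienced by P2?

  op1 P1: store L1 := 3 → I/M/I on L1; bus BusRdX; mem=40
  op2 P1: store L2 := 68 → I/M/I on L2; bus BusRdX; mem=60
  op3 P2: load  L1 → I/S/S on L1; bus BusRd Flush; mem=3
  op4 P2: load  L3 → I/I/S on L3; bus BusRd; mem=10
  op5 P1: load  L3 → I/S/S on L3; bus BusRd; mem=10
  op6 P2: store L0 := 24 → I/I/M on L0; bus BusRdX; mem=50
  op7 P1: load  L2 → I/M/I on L2; bus (none); mem=60
  op8 P2: store L1 := 16 → I/I/M on L1; bus BusRdX; mem=3
  op9 P0: store L4 := 52 → M/I/I on L4; bus BusRdX; mem=0
  op10 P1: load  L4 → S/S/I on L4; bus BusRd Flush; mem=52
  op11 P1: store L1 := 42 → I/M/I on L1; bus BusRdX Flush; mem=16
  op12 P0: load  L1 → S/S/I on L1; bus BusRd Flush; mem=42
  op13 P0: load  L1 → S/S/I on L1; bus (none); mem=42
  op14 P0: load  L4 → S/S/I on L4; bus (none); mem=52
  op15 P1: store L1 := 80 → I/M/I on L1; bus BusRdX; mem=42
  op16 P0: load  L1 → S/S/I on L1; bus BusRd Flush; mem=80
  op17 P2: store L4 := 27 → I/I/M on L4; bus BusRdX; mem=52
  op18 P0: load  L2 → S/S/I on L2; bus BusRd Flush; mem=68
  op19 P2: load  L4 → I/I/M on L4; bus (none); mem=52
  op20 P0: load  L1 → S/S/I on L1; bus (none); mem=80

invalidations = 1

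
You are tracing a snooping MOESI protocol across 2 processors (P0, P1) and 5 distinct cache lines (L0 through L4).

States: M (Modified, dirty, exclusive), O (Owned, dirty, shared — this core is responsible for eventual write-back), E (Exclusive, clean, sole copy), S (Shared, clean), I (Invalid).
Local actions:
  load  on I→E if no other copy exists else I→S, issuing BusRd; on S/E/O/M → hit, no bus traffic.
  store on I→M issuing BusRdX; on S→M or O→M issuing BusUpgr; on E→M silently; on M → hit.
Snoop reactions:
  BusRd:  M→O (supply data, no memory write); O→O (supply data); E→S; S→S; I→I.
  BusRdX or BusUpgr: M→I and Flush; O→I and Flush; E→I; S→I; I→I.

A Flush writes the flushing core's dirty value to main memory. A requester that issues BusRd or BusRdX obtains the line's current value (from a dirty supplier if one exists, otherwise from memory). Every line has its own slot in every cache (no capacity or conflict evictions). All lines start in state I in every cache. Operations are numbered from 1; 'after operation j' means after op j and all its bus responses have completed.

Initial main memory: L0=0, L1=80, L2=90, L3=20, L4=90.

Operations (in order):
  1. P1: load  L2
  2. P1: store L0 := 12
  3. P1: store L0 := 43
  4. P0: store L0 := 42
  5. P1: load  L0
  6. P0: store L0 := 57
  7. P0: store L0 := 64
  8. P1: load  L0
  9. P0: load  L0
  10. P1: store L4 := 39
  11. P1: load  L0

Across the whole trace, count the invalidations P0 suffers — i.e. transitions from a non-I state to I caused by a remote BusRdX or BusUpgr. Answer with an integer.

invalidations = 0

  op1 P1: load  L2 → I/E on L2; bus BusRd; mem=90
  op2 P1: store L0 := 12 → I/M on L0; bus BusRdX; mem=0
  op3 P1: store L0 := 43 → I/M on L0; bus (none); mem=0
  op4 P0: store L0 := 42 → M/I on L0; bus BusRdX Flush; mem=43
  op5 P1: load  L0 → O/S on L0; bus BusRd; mem=43
  op6 P0: store L0 := 57 → M/I on L0; bus BusUpgr; mem=43
  op7 P0: store L0 := 64 → M/I on L0; bus (none); mem=43
  op8 P1: load  L0 → O/S on L0; bus BusRd; mem=43
  op9 P0: load  L0 → O/S on L0; bus (none); mem=43
  op10 P1: store L4 := 39 → I/M on L4; bus BusRdX; mem=90
  op11 P1: load  L0 → O/S on L0; bus (none); mem=43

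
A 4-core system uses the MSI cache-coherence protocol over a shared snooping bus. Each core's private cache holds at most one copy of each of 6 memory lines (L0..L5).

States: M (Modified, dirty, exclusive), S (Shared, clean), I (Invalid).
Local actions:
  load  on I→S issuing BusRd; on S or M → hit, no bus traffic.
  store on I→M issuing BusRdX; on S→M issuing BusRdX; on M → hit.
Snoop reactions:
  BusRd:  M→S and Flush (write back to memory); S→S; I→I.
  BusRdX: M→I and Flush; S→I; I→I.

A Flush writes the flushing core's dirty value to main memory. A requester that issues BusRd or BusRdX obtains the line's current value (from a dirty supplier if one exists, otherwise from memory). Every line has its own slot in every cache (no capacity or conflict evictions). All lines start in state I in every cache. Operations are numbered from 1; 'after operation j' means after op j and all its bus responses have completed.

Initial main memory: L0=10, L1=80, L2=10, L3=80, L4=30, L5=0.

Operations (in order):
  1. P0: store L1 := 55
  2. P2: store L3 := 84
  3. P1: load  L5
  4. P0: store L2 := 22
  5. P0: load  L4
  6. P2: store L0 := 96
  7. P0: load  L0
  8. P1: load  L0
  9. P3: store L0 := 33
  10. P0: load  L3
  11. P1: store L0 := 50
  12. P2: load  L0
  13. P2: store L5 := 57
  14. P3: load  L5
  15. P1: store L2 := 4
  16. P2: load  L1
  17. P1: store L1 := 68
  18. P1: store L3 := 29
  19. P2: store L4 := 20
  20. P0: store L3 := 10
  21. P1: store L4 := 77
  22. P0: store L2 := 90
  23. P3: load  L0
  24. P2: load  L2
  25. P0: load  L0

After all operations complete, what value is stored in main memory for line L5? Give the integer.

memory[L5] = 57

1. P0: store L1 := 55  bus=[BusRdX]  L1: P0=M P1=I P2=I P3=I  mem[L1]=80
2. P2: store L3 := 84  bus=[BusRdX]  L3: P0=I P1=I P2=M P3=I  mem[L3]=80
3. P1: load  L5  bus=[BusRd]  L5: P0=I P1=S P2=I P3=I  mem[L5]=0
4. P0: store L2 := 22  bus=[BusRdX]  L2: P0=M P1=I P2=I P3=I  mem[L2]=10
5. P0: load  L4  bus=[BusRd]  L4: P0=S P1=I P2=I P3=I  mem[L4]=30
6. P2: store L0 := 96  bus=[BusRdX]  L0: P0=I P1=I P2=M P3=I  mem[L0]=10
7. P0: load  L0  bus=[BusRd,Flush]  L0: P0=S P1=I P2=S P3=I  mem[L0]=96
8. P1: load  L0  bus=[BusRd]  L0: P0=S P1=S P2=S P3=I  mem[L0]=96
9. P3: store L0 := 33  bus=[BusRdX]  L0: P0=I P1=I P2=I P3=M  mem[L0]=96
10. P0: load  L3  bus=[BusRd,Flush]  L3: P0=S P1=I P2=S P3=I  mem[L3]=84
11. P1: store L0 := 50  bus=[BusRdX,Flush]  L0: P0=I P1=M P2=I P3=I  mem[L0]=33
12. P2: load  L0  bus=[BusRd,Flush]  L0: P0=I P1=S P2=S P3=I  mem[L0]=50
13. P2: store L5 := 57  bus=[BusRdX]  L5: P0=I P1=I P2=M P3=I  mem[L5]=0
14. P3: load  L5  bus=[BusRd,Flush]  L5: P0=I P1=I P2=S P3=S  mem[L5]=57
15. P1: store L2 := 4  bus=[BusRdX,Flush]  L2: P0=I P1=M P2=I P3=I  mem[L2]=22
16. P2: load  L1  bus=[BusRd,Flush]  L1: P0=S P1=I P2=S P3=I  mem[L1]=55
17. P1: store L1 := 68  bus=[BusRdX]  L1: P0=I P1=M P2=I P3=I  mem[L1]=55
18. P1: store L3 := 29  bus=[BusRdX]  L3: P0=I P1=M P2=I P3=I  mem[L3]=84
19. P2: store L4 := 20  bus=[BusRdX]  L4: P0=I P1=I P2=M P3=I  mem[L4]=30
20. P0: store L3 := 10  bus=[BusRdX,Flush]  L3: P0=M P1=I P2=I P3=I  mem[L3]=29
21. P1: store L4 := 77  bus=[BusRdX,Flush]  L4: P0=I P1=M P2=I P3=I  mem[L4]=20
22. P0: store L2 := 90  bus=[BusRdX,Flush]  L2: P0=M P1=I P2=I P3=I  mem[L2]=4
23. P3: load  L0  bus=[BusRd]  L0: P0=I P1=S P2=S P3=S  mem[L0]=50
24. P2: load  L2  bus=[BusRd,Flush]  L2: P0=S P1=I P2=S P3=I  mem[L2]=90
25. P0: load  L0  bus=[BusRd]  L0: P0=S P1=S P2=S P3=S  mem[L0]=50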